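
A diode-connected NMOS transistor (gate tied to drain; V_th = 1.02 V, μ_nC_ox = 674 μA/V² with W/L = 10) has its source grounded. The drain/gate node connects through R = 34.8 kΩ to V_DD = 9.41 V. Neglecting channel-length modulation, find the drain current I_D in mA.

With gate tied to drain, V_GS = V_DS ≥ V_GS − V_th, so the device is in saturation.
k_n = μ_nC_ox · (W/L) = 6.74 mA/V².
KCL at the drain: ½ k_n (V_GS − V_th)² = (V_DD − V_GS)/R.
Let x = V_GS − 1.02. Then 117 x² + x − 8.39 = 0, giving x = 0.263 V (positive root), so V_GS = 1.28 V.
I_D = (V_DD − V_GS)/R = (9.41 − 1.28) / 34.8 = 0.234 mA.

I_D = 0.234 mA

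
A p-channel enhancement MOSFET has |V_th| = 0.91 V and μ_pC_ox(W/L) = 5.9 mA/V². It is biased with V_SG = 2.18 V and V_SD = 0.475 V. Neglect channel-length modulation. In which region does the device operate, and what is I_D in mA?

V_ov = V_SG − |V_th| = 2.18 − 0.91 = 1.27 V.
Since V_SD = 0.475 V < V_ov = 1.27 V, the device is in the triode region.
I_D = k_p [V_ov · V_SD − ½ V_SD²] = 5.9 × [1.27 × 0.475 − 0.5 × 0.475²] = 2.89 mA.

Triode; I_D = 2.89 mA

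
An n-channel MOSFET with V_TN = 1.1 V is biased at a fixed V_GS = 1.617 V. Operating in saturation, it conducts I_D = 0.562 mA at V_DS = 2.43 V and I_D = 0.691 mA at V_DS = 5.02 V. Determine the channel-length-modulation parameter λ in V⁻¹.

With V_GS fixed, I_D ∝ (1 + λ V_DS) in saturation, so I_D2/I_D1 = (1 + λ V_DS2)/(1 + λ V_DS1).
0.691/0.562 = 1.23 = (1 + 5.02 λ)/(1 + 2.43 λ).
Solving: λ (I_D1 V_DS2 − I_D2 V_DS1) = I_D2 − I_D1, so λ = (0.691 − 0.562) / (0.562 × 5.02 − 0.691 × 2.43) = 0.129 / 1.14 = 0.113 V⁻¹.

λ = 0.113 V⁻¹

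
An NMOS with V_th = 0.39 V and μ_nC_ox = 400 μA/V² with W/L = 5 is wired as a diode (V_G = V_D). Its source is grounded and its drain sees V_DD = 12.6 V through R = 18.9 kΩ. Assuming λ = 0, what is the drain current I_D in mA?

With gate tied to drain, V_GS = V_DS ≥ V_GS − V_th, so the device is in saturation.
k_n = μ_nC_ox · (W/L) = 2 mA/V².
KCL at the drain: ½ k_n (V_GS − V_th)² = (V_DD − V_GS)/R.
Let x = V_GS − 0.39. Then 18.9 x² + x − 12.21 = 0, giving x = 0.778 V (positive root), so V_GS = 1.17 V.
I_D = (V_DD − V_GS)/R = (12.6 − 1.17) / 18.9 = 0.605 mA.

I_D = 0.605 mA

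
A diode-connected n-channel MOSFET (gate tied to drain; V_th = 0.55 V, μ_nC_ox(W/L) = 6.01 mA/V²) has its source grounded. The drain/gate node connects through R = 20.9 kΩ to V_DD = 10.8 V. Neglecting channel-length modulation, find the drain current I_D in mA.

I_D = 0.471 mA

With gate tied to drain, V_GS = V_DS ≥ V_GS − V_th, so the device is in saturation.
KCL at the drain: ½ k_n (V_GS − V_th)² = (V_DD − V_GS)/R.
Let x = V_GS − 0.55. Then 62.8 x² + x − 10.25 = 0, giving x = 0.396 V (positive root), so V_GS = 0.946 V.
I_D = (V_DD − V_GS)/R = (10.8 − 0.946) / 20.9 = 0.471 mA.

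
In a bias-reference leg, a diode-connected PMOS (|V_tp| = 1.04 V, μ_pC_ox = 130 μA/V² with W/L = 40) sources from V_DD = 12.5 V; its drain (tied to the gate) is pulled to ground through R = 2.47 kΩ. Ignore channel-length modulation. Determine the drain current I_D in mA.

With gate tied to drain, V_SG = V_SD ≥ V_SG − |V_tp|, so the device is in saturation.
k_p = μ_pC_ox · (W/L) = 5.2 mA/V².
KCL at the drain: ½ k_p (V_SG − |V_tp|)² = (V_DD − V_SG)/R.
Let x = V_SG − 1.04. Then 6.42 x² + x − 11.46 = 0, giving x = 1.26 V (positive root), so V_SG = 2.3 V.
I_D = (V_DD − V_SG)/R = (12.5 − 2.3) / 2.47 = 4.13 mA.

I_D = 4.13 mA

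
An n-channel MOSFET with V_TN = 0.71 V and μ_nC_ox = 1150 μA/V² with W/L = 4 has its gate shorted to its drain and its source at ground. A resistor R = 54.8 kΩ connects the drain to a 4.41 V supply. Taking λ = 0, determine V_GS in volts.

V_GS = 0.877 V

With gate tied to drain, V_GS = V_DS ≥ V_GS − V_TN, so the device is in saturation.
k_n = μ_nC_ox · (W/L) = 4.6 mA/V².
KCL at the drain: ½ k_n (V_GS − V_TN)² = (V_DD − V_GS)/R.
Let x = V_GS − 0.71. Then 126 x² + x − 3.7 = 0, giving x = 0.167 V (positive root), so V_GS = 0.877 V.
I_D = (V_DD − V_GS)/R = (4.41 − 0.877) / 54.8 = 0.0645 mA.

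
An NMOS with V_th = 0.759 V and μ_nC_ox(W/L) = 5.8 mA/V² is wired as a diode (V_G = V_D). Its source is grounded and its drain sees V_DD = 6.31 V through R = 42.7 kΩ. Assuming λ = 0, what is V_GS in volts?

With gate tied to drain, V_GS = V_DS ≥ V_GS − V_th, so the device is in saturation.
KCL at the drain: ½ k_n (V_GS − V_th)² = (V_DD − V_GS)/R.
Let x = V_GS − 0.759. Then 124 x² + x − 5.551 = 0, giving x = 0.208 V (positive root), so V_GS = 0.967 V.
I_D = (V_DD − V_GS)/R = (6.31 − 0.967) / 42.7 = 0.125 mA.

V_GS = 0.967 V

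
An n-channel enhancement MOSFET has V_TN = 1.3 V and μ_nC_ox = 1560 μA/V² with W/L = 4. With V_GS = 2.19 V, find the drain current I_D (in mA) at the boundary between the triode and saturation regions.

I_D = 2.47 mA

At the boundary V_DS = V_ov = V_GS − V_TN = 2.19 − 1.3 = 0.89 V.
k_n = μ_nC_ox · (W/L) = 6.24 mA/V².
I_D = ½ k_n V_ov² = 0.5 × 6.24 × 0.89² = 2.47 mA.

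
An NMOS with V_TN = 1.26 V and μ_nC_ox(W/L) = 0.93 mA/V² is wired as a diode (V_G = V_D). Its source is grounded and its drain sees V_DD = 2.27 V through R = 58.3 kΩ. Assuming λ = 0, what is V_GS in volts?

With gate tied to drain, V_GS = V_DS ≥ V_GS − V_TN, so the device is in saturation.
KCL at the drain: ½ k_n (V_GS − V_TN)² = (V_DD − V_GS)/R.
Let x = V_GS − 1.26. Then 27.1 x² + x − 1.01 = 0, giving x = 0.175 V (positive root), so V_GS = 1.44 V.
I_D = (V_DD − V_GS)/R = (2.27 − 1.44) / 58.3 = 0.0143 mA.

V_GS = 1.44 V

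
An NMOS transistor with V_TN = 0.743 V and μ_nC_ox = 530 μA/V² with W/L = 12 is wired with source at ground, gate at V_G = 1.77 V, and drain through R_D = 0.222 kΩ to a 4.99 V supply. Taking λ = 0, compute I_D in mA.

V_GS = V_G = 1.77 V, so V_ov = 1.77 − 0.743 = 1.03 V.
k_n = μ_nC_ox · (W/L) = 6.36 mA/V².
Assume saturation: I_D = ½ k_n V_ov² = 0.5 × 6.36 × 1.03² = 3.35 mA, giving V_DS = V_DD − I_D R_D = 4.99 − 3.35 × 0.222 = 4.25 V.
V_DS = 4.25 V ≥ V_ov = 1.03 V, confirming saturation.

I_D = 3.35 mA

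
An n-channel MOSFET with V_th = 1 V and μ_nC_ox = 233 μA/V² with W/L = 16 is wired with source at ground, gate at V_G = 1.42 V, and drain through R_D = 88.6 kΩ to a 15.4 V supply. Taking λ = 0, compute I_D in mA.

I_D = 0.172 mA

V_GS = V_G = 1.42 V, so V_ov = 1.42 − 1 = 0.42 V.
k_n = μ_nC_ox · (W/L) = 3.728 mA/V².
Assume saturation: I_D = ½ k_n V_ov² = 0.5 × 3.728 × 0.42² = 0.329 mA, giving V_DS = V_DD − I_D R_D = 15.4 − 0.329 × 88.6 = -13.7 V.
But -13.7 V < V_ov = 0.42 V, so the device is actually in triode.
In triode I_D = k_n[V_ov V_DS − ½ V_DS²] and I_D = (V_DD − V_DS)/R_D. Equating: 165 V_DS² − 139.7 V_DS + 15.4 = 0, giving V_DS = 0.13 V (the root below V_ov).
I_D = (15.4 − 0.13) / 88.6 = 0.172 mA.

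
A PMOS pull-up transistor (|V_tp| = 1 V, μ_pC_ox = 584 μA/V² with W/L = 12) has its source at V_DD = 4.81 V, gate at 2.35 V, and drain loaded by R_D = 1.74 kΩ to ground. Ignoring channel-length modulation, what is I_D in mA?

I_D = 2.60 mA

V_SG = V_DD − V_G = 4.81 − 2.35 = 2.46 V, so V_ov = 2.46 − 1 = 1.46 V.
k_p = μ_pC_ox · (W/L) = 7.008 mA/V².
Assume saturation: I_D = ½ k_p V_ov² = 0.5 × 7.008 × 1.46² = 7.47 mA, giving V_SD = V_DD − I_D R_D = 4.81 − 7.47 × 1.74 = -8.19 V.
But -8.19 V < V_ov = 1.46 V, so the device is actually in triode.
In triode I_D = k_p[V_ov V_SD − ½ V_SD²] and I_D = (V_DD − V_SD)/R_D. Equating: 6.1 V_SD² − 18.8 V_SD + 4.81 = 0, giving V_SD = 0.282 V (the root below V_ov).
I_D = (4.81 − 0.282) / 1.74 = 2.6 mA.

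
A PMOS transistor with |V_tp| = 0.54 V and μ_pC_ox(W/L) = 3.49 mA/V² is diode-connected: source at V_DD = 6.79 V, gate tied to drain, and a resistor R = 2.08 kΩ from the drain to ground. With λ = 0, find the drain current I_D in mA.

With gate tied to drain, V_SG = V_SD ≥ V_SG − |V_tp|, so the device is in saturation.
KCL at the drain: ½ k_p (V_SG − |V_tp|)² = (V_DD − V_SG)/R.
Let x = V_SG − 0.54. Then 3.63 x² + x − 6.25 = 0, giving x = 1.18 V (positive root), so V_SG = 1.72 V.
I_D = (V_DD − V_SG)/R = (6.79 − 1.72) / 2.08 = 2.44 mA.

I_D = 2.44 mA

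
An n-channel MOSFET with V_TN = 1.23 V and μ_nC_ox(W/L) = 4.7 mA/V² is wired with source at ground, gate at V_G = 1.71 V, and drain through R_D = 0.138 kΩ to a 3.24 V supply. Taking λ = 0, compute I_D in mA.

V_GS = V_G = 1.71 V, so V_ov = 1.71 − 1.23 = 0.48 V.
Assume saturation: I_D = ½ k_n V_ov² = 0.5 × 4.7 × 0.48² = 0.541 mA, giving V_DS = V_DD − I_D R_D = 3.24 − 0.541 × 0.138 = 3.17 V.
V_DS = 3.17 V ≥ V_ov = 0.48 V, confirming saturation.

I_D = 0.541 mA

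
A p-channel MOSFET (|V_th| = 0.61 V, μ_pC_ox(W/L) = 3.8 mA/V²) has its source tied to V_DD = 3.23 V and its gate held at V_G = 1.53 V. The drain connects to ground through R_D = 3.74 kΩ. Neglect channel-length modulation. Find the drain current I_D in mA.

V_SG = V_DD − V_G = 3.23 − 1.53 = 1.7 V, so V_ov = 1.7 − 0.61 = 1.09 V.
Assume saturation: I_D = ½ k_p V_ov² = 0.5 × 3.8 × 1.09² = 2.26 mA, giving V_SD = V_DD − I_D R_D = 3.23 − 2.26 × 3.74 = -5.21 V.
But -5.21 V < V_ov = 1.09 V, so the device is actually in triode.
In triode I_D = k_p[V_ov V_SD − ½ V_SD²] and I_D = (V_DD − V_SD)/R_D. Equating: 7.11 V_SD² − 16.49 V_SD + 3.23 = 0, giving V_SD = 0.216 V (the root below V_ov).
I_D = (3.23 − 0.216) / 3.74 = 0.806 mA.

I_D = 0.806 mA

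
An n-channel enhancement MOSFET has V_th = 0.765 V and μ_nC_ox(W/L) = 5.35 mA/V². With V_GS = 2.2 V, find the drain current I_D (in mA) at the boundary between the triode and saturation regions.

At the boundary V_DS = V_ov = V_GS − V_th = 2.2 − 0.765 = 1.44 V.
I_D = ½ k_n V_ov² = 0.5 × 5.35 × 1.44² = 5.51 mA.

I_D = 5.51 mA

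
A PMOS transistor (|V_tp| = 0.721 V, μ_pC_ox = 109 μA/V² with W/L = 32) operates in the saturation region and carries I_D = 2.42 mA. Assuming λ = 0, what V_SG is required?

k_p = μ_pC_ox · (W/L) = 3.488 mA/V².
In saturation I_D = ½ k_p (V_SG − |V_tp|)², so V_SG − |V_tp| = √(2 I_D / k_p) = √(2 × 2.42 / 3.488) = 1.18 V.
V_SG = 0.721 + 1.18 = 1.9 V.

V_SG = 1.90 V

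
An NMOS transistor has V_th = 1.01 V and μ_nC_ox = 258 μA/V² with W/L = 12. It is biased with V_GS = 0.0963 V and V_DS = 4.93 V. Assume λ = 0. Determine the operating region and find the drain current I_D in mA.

Cutoff; I_D = 0 mA

V_GS = 0.0963 V < V_th = 1.01 V, so the transistor is in cutoff.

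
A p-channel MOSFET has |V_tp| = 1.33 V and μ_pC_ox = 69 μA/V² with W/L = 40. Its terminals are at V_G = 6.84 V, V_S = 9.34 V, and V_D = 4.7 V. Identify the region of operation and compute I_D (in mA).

Saturation; I_D = 1.89 mA

V_SG = V_S − V_G = 9.34 − 6.84 = 2.5 V; V_SD = V_S − V_D = 9.34 − 4.7 = 4.64 V.
k_p = μ_pC_ox · (W/L) = 2.76 mA/V².
V_ov = V_SG − |V_tp| = 2.5 − 1.33 = 1.17 V.
Since V_SD = 4.64 V ≥ V_ov = 1.17 V, the device is in saturation.
I_D = ½ k_p V_ov² = 0.5 × 2.76 × 1.17² = 1.89 mA.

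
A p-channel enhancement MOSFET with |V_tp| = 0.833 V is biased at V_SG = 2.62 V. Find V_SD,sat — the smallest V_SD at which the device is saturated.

V_SD,sat = 1.79 V

The boundary between triode and saturation is V_SD = V_SG − |V_tp| = V_ov.
V_ov = 2.62 − 0.833 = 1.79 V.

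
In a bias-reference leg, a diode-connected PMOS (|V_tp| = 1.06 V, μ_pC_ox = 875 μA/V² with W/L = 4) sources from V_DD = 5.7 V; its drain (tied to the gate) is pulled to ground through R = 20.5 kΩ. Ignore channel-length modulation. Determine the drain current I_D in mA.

With gate tied to drain, V_SG = V_SD ≥ V_SG − |V_tp|, so the device is in saturation.
k_p = μ_pC_ox · (W/L) = 3.5 mA/V².
KCL at the drain: ½ k_p (V_SG − |V_tp|)² = (V_DD − V_SG)/R.
Let x = V_SG − 1.06. Then 35.9 x² + x − 4.64 = 0, giving x = 0.346 V (positive root), so V_SG = 1.41 V.
I_D = (V_DD − V_SG)/R = (5.7 − 1.41) / 20.5 = 0.209 mA.

I_D = 0.209 mA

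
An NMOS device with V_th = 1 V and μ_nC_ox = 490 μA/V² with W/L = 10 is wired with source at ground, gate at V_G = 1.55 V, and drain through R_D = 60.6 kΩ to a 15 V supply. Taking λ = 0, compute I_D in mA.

V_GS = V_G = 1.55 V, so V_ov = 1.55 − 1 = 0.55 V.
k_n = μ_nC_ox · (W/L) = 4.9 mA/V².
Assume saturation: I_D = ½ k_n V_ov² = 0.5 × 4.9 × 0.55² = 0.741 mA, giving V_DS = V_DD − I_D R_D = 15 − 0.741 × 60.6 = -29.9 V.
But -29.9 V < V_ov = 0.55 V, so the device is actually in triode.
In triode I_D = k_n[V_ov V_DS − ½ V_DS²] and I_D = (V_DD − V_DS)/R_D. Equating: 148 V_DS² − 164.3 V_DS + 15 = 0, giving V_DS = 0.1 V (the root below V_ov).
I_D = (15 − 0.1) / 60.6 = 0.246 mA.

I_D = 0.246 mA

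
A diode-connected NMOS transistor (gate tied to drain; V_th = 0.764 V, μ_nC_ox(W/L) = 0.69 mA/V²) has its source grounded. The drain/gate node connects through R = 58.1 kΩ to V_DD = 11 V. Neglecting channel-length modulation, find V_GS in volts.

V_GS = 1.45 V

With gate tied to drain, V_GS = V_DS ≥ V_GS − V_th, so the device is in saturation.
KCL at the drain: ½ k_n (V_GS − V_th)² = (V_DD − V_GS)/R.
Let x = V_GS − 0.764. Then 20 x² + x − 10.24 = 0, giving x = 0.69 V (positive root), so V_GS = 1.45 V.
I_D = (V_DD − V_GS)/R = (11 − 1.45) / 58.1 = 0.164 mA.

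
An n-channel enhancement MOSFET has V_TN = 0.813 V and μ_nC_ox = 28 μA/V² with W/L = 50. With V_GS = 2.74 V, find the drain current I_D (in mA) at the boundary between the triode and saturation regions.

At the boundary V_DS = V_ov = V_GS − V_TN = 2.74 − 0.813 = 1.93 V.
k_n = μ_nC_ox · (W/L) = 1.4 mA/V².
I_D = ½ k_n V_ov² = 0.5 × 1.4 × 1.93² = 2.6 mA.

I_D = 2.60 mA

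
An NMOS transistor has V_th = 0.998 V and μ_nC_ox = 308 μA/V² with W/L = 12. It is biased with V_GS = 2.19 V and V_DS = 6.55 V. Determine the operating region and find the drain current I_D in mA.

Saturation; I_D = 2.63 mA

k_n = μ_nC_ox · (W/L) = 3.696 mA/V².
V_ov = V_GS − V_th = 2.19 − 0.998 = 1.19 V.
Since V_DS = 6.55 V ≥ V_ov = 1.19 V, the device is in saturation.
I_D = ½ k_n V_ov² = 0.5 × 3.696 × 1.19² = 2.63 mA.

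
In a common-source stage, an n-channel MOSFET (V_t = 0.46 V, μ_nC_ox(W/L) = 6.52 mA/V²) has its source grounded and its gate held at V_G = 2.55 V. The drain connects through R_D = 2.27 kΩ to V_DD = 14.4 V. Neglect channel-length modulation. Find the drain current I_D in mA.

I_D = 6.12 mA

V_GS = V_G = 2.55 V, so V_ov = 2.55 − 0.46 = 2.09 V.
Assume saturation: I_D = ½ k_n V_ov² = 0.5 × 6.52 × 2.09² = 14.2 mA, giving V_DS = V_DD − I_D R_D = 14.4 − 14.2 × 2.27 = -17.9 V.
But -17.9 V < V_ov = 2.09 V, so the device is actually in triode.
In triode I_D = k_n[V_ov V_DS − ½ V_DS²] and I_D = (V_DD − V_DS)/R_D. Equating: 7.4 V_DS² − 31.93 V_DS + 14.4 = 0, giving V_DS = 0.512 V (the root below V_ov).
I_D = (14.4 − 0.512) / 2.27 = 6.12 mA.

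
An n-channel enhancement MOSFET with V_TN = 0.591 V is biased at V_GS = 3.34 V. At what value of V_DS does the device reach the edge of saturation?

V_DS,sat = 2.75 V

The boundary between triode and saturation is V_DS = V_GS − V_TN = V_ov.
V_ov = 3.34 − 0.591 = 2.75 V.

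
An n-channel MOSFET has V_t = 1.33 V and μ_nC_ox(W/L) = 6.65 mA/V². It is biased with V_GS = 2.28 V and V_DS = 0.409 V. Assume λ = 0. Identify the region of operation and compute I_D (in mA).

V_ov = V_GS − V_t = 2.28 − 1.33 = 0.95 V.
Since V_DS = 0.409 V < V_ov = 0.95 V, the device is in the triode region.
I_D = k_n [V_ov · V_DS − ½ V_DS²] = 6.65 × [0.95 × 0.409 − 0.5 × 0.409²] = 2.03 mA.

Triode; I_D = 2.03 mA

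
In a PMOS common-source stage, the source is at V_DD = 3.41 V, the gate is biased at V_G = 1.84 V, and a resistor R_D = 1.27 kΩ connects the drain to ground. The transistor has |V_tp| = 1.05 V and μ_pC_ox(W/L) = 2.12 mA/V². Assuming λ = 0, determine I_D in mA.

V_SG = V_DD − V_G = 3.41 − 1.84 = 1.57 V, so V_ov = 1.57 − 1.05 = 0.52 V.
Assume saturation: I_D = ½ k_p V_ov² = 0.5 × 2.12 × 0.52² = 0.287 mA, giving V_SD = V_DD − I_D R_D = 3.41 − 0.287 × 1.27 = 3.05 V.
V_SD = 3.05 V ≥ V_ov = 0.52 V, confirming saturation.

I_D = 0.287 mA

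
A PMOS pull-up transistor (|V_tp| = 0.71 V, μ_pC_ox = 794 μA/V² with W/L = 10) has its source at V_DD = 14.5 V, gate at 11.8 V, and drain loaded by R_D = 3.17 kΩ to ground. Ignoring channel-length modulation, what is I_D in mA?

I_D = 4.48 mA

V_SG = V_DD − V_G = 14.5 − 11.8 = 2.7 V, so V_ov = 2.7 − 0.71 = 1.99 V.
k_p = μ_pC_ox · (W/L) = 7.94 mA/V².
Assume saturation: I_D = ½ k_p V_ov² = 0.5 × 7.94 × 1.99² = 15.7 mA, giving V_SD = V_DD − I_D R_D = 14.5 − 15.7 × 3.17 = -35.3 V.
But -35.3 V < V_ov = 1.99 V, so the device is actually in triode.
In triode I_D = k_p[V_ov V_SD − ½ V_SD²] and I_D = (V_DD − V_SD)/R_D. Equating: 12.6 V_SD² − 51.09 V_SD + 14.5 = 0, giving V_SD = 0.307 V (the root below V_ov).
I_D = (14.5 − 0.307) / 3.17 = 4.48 mA.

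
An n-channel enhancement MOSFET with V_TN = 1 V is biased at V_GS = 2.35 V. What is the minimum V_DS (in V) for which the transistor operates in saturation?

V_DS,sat = 1.35 V

The boundary between triode and saturation is V_DS = V_GS − V_TN = V_ov.
V_ov = 2.35 − 1 = 1.35 V.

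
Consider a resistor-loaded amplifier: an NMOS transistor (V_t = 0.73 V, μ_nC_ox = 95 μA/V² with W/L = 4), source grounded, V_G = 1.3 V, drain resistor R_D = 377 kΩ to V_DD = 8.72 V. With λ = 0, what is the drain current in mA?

V_GS = V_G = 1.3 V, so V_ov = 1.3 − 0.73 = 0.57 V.
k_n = μ_nC_ox · (W/L) = 0.38 mA/V².
Assume saturation: I_D = ½ k_n V_ov² = 0.5 × 0.38 × 0.57² = 0.0617 mA, giving V_DS = V_DD − I_D R_D = 8.72 − 0.0617 × 377 = -14.6 V.
But -14.6 V < V_ov = 0.57 V, so the device is actually in triode.
In triode I_D = k_n[V_ov V_DS − ½ V_DS²] and I_D = (V_DD − V_DS)/R_D. Equating: 71.6 V_DS² − 82.66 V_DS + 8.72 = 0, giving V_DS = 0.117 V (the root below V_ov).
I_D = (8.72 − 0.117) / 377 = 0.0228 mA.

I_D = 0.0228 mA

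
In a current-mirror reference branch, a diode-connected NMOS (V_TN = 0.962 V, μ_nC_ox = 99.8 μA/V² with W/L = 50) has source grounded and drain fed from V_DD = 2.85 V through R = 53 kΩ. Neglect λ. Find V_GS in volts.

With gate tied to drain, V_GS = V_DS ≥ V_GS − V_TN, so the device is in saturation.
k_n = μ_nC_ox · (W/L) = 4.99 mA/V².
KCL at the drain: ½ k_n (V_GS − V_TN)² = (V_DD − V_GS)/R.
Let x = V_GS − 0.962. Then 132 x² + x − 1.888 = 0, giving x = 0.116 V (positive root), so V_GS = 1.08 V.
I_D = (V_DD − V_GS)/R = (2.85 − 1.08) / 53 = 0.0334 mA.

V_GS = 1.08 V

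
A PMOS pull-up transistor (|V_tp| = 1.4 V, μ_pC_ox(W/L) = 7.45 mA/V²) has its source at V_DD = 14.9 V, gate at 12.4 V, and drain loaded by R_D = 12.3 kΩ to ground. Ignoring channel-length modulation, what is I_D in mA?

V_SG = V_DD − V_G = 14.9 − 12.4 = 2.5 V, so V_ov = 2.5 − 1.4 = 1.1 V.
Assume saturation: I_D = ½ k_p V_ov² = 0.5 × 7.45 × 1.1² = 4.51 mA, giving V_SD = V_DD − I_D R_D = 14.9 − 4.51 × 12.3 = -40.5 V.
But -40.5 V < V_ov = 1.1 V, so the device is actually in triode.
In triode I_D = k_p[V_ov V_SD − ½ V_SD²] and I_D = (V_DD − V_SD)/R_D. Equating: 45.8 V_SD² − 101.8 V_SD + 14.9 = 0, giving V_SD = 0.158 V (the root below V_ov).
I_D = (14.9 − 0.158) / 12.3 = 1.2 mA.

I_D = 1.20 mA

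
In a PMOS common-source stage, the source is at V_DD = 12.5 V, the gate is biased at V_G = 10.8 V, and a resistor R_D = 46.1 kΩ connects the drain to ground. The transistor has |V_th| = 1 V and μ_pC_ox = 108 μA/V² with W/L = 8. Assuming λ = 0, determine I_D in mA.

I_D = 0.212 mA

V_SG = V_DD − V_G = 12.5 − 10.8 = 1.7 V, so V_ov = 1.7 − 1 = 0.7 V.
k_p = μ_pC_ox · (W/L) = 0.864 mA/V².
Assume saturation: I_D = ½ k_p V_ov² = 0.5 × 0.864 × 0.7² = 0.212 mA, giving V_SD = V_DD − I_D R_D = 12.5 − 0.212 × 46.1 = 2.74 V.
V_SD = 2.74 V ≥ V_ov = 0.7 V, confirming saturation.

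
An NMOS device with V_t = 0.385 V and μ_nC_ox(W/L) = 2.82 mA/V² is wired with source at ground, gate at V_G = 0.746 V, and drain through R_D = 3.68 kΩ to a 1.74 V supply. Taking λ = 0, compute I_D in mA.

I_D = 0.184 mA

V_GS = V_G = 0.746 V, so V_ov = 0.746 − 0.385 = 0.361 V.
Assume saturation: I_D = ½ k_n V_ov² = 0.5 × 2.82 × 0.361² = 0.184 mA, giving V_DS = V_DD − I_D R_D = 1.74 − 0.184 × 3.68 = 1.06 V.
V_DS = 1.06 V ≥ V_ov = 0.361 V, confirming saturation.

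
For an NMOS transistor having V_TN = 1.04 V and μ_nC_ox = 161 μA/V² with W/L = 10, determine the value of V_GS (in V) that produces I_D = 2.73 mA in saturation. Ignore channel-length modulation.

k_n = μ_nC_ox · (W/L) = 1.61 mA/V².
In saturation I_D = ½ k_n (V_GS − V_TN)², so V_GS − V_TN = √(2 I_D / k_n) = √(2 × 2.73 / 1.61) = 1.84 V.
V_GS = 1.04 + 1.84 = 2.88 V.

V_GS = 2.88 V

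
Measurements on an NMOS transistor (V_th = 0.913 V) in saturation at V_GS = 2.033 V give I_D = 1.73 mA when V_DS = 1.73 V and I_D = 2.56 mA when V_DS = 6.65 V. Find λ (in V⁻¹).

With V_GS fixed, I_D ∝ (1 + λ V_DS) in saturation, so I_D2/I_D1 = (1 + λ V_DS2)/(1 + λ V_DS1).
2.56/1.73 = 1.48 = (1 + 6.65 λ)/(1 + 1.73 λ).
Solving: λ (I_D1 V_DS2 − I_D2 V_DS1) = I_D2 − I_D1, so λ = (2.56 − 1.73) / (1.73 × 6.65 − 2.56 × 1.73) = 0.83 / 7.08 = 0.117 V⁻¹.

λ = 0.117 V⁻¹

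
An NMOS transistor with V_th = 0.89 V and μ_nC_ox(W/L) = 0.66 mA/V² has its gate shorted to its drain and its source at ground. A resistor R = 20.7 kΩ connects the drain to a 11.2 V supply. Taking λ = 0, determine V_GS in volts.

With gate tied to drain, V_GS = V_DS ≥ V_GS − V_th, so the device is in saturation.
KCL at the drain: ½ k_n (V_GS − V_th)² = (V_DD − V_GS)/R.
Let x = V_GS − 0.89. Then 6.83 x² + x − 10.31 = 0, giving x = 1.16 V (positive root), so V_GS = 2.05 V.
I_D = (V_DD − V_GS)/R = (11.2 − 2.05) / 20.7 = 0.442 mA.

V_GS = 2.05 V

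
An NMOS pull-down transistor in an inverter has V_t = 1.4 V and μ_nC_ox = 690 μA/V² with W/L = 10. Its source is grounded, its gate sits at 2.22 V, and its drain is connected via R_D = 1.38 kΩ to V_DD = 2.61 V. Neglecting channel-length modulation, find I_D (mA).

V_GS = V_G = 2.22 V, so V_ov = 2.22 − 1.4 = 0.82 V.
k_n = μ_nC_ox · (W/L) = 6.9 mA/V².
Assume saturation: I_D = ½ k_n V_ov² = 0.5 × 6.9 × 0.82² = 2.32 mA, giving V_DS = V_DD − I_D R_D = 2.61 − 2.32 × 1.38 = -0.591 V.
But -0.591 V < V_ov = 0.82 V, so the device is actually in triode.
In triode I_D = k_n[V_ov V_DS − ½ V_DS²] and I_D = (V_DD − V_DS)/R_D. Equating: 4.76 V_DS² − 8.808 V_DS + 2.61 = 0, giving V_DS = 0.371 V (the root below V_ov).
I_D = (2.61 − 0.371) / 1.38 = 1.62 mA.

I_D = 1.62 mA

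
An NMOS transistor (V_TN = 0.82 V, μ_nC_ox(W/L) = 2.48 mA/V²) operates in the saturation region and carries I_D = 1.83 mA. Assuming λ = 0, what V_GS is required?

In saturation I_D = ½ k_n (V_GS − V_TN)², so V_GS − V_TN = √(2 I_D / k_n) = √(2 × 1.83 / 2.48) = 1.21 V.
V_GS = 0.82 + 1.21 = 2.03 V.

V_GS = 2.03 V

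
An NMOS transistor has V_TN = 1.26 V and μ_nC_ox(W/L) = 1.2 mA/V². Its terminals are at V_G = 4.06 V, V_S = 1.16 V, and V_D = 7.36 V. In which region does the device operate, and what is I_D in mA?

Saturation; I_D = 1.61 mA

V_GS = V_G − V_S = 4.06 − 1.16 = 2.9 V; V_DS = V_D − V_S = 7.36 − 1.16 = 6.2 V.
V_ov = V_GS − V_TN = 2.9 − 1.26 = 1.64 V.
Since V_DS = 6.2 V ≥ V_ov = 1.64 V, the device is in saturation.
I_D = ½ k_n V_ov² = 0.5 × 1.2 × 1.64² = 1.61 mA.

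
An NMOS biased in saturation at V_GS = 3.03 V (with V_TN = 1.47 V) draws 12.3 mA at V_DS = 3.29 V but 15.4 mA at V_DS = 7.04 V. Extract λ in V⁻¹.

λ = 0.0863 V⁻¹

With V_GS fixed, I_D ∝ (1 + λ V_DS) in saturation, so I_D2/I_D1 = (1 + λ V_DS2)/(1 + λ V_DS1).
15.4/12.3 = 1.252 = (1 + 7.04 λ)/(1 + 3.29 λ).
Solving: λ (I_D1 V_DS2 − I_D2 V_DS1) = I_D2 − I_D1, so λ = (15.4 − 12.3) / (12.3 × 7.04 − 15.4 × 3.29) = 3.1 / 35.9 = 0.0863 V⁻¹.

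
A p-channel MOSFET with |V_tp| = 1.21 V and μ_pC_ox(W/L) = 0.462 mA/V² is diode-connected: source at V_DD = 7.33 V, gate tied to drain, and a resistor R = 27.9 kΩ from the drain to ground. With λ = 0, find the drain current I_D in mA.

With gate tied to drain, V_SG = V_SD ≥ V_SG − |V_tp|, so the device is in saturation.
KCL at the drain: ½ k_p (V_SG − |V_tp|)² = (V_DD − V_SG)/R.
Let x = V_SG − 1.21. Then 6.44 x² + x − 6.12 = 0, giving x = 0.9 V (positive root), so V_SG = 2.11 V.
I_D = (V_DD − V_SG)/R = (7.33 − 2.11) / 27.9 = 0.187 mA.

I_D = 0.187 mA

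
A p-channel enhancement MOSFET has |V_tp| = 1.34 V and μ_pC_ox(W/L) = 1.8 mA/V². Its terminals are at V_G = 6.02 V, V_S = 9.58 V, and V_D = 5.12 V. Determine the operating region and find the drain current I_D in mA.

Saturation; I_D = 4.44 mA

V_SG = V_S − V_G = 9.58 − 6.02 = 3.56 V; V_SD = V_S − V_D = 9.58 − 5.12 = 4.46 V.
V_ov = V_SG − |V_tp| = 3.56 − 1.34 = 2.22 V.
Since V_SD = 4.46 V ≥ V_ov = 2.22 V, the device is in saturation.
I_D = ½ k_p V_ov² = 0.5 × 1.8 × 2.22² = 4.44 mA.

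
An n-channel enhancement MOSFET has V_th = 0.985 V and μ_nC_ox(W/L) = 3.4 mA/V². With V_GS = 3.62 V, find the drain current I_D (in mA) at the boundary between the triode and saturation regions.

I_D = 11.8 mA

At the boundary V_DS = V_ov = V_GS − V_th = 3.62 − 0.985 = 2.64 V.
I_D = ½ k_n V_ov² = 0.5 × 3.4 × 2.64² = 11.8 mA.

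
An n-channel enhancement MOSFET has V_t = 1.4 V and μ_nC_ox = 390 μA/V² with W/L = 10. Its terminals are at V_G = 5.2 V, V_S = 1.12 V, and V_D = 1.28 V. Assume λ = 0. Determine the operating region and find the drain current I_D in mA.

V_GS = V_G − V_S = 5.2 − 1.12 = 4.08 V; V_DS = V_D − V_S = 1.28 − 1.12 = 0.16 V.
k_n = μ_nC_ox · (W/L) = 3.9 mA/V².
V_ov = V_GS − V_t = 4.08 − 1.4 = 2.68 V.
Since V_DS = 0.16 V < V_ov = 2.68 V, the device is in the triode region.
I_D = k_n [V_ov · V_DS − ½ V_DS²] = 3.9 × [2.68 × 0.16 − 0.5 × 0.16²] = 1.62 mA.

Triode; I_D = 1.62 mA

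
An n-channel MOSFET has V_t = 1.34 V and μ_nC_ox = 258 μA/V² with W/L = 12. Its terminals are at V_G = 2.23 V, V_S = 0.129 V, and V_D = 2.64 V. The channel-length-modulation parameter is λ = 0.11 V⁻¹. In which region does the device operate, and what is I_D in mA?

V_GS = V_G − V_S = 2.23 − 0.129 = 2.1 V; V_DS = V_D − V_S = 2.64 − 0.129 = 2.51 V.
k_n = μ_nC_ox · (W/L) = 3.096 mA/V².
V_ov = V_GS − V_t = 2.1 − 1.34 = 0.761 V.
Since V_DS = 2.51 V ≥ V_ov = 0.761 V, the device is in saturation.
I_D = ½ k_n V_ov² (1 + λ V_DS) = 0.5 × 3.096 × 0.761² × (1 + 0.11 × 2.51) = 1.14 mA.

Saturation; I_D = 1.14 mA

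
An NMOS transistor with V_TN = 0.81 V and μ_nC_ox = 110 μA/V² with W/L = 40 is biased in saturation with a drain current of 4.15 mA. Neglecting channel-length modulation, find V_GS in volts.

k_n = μ_nC_ox · (W/L) = 4.4 mA/V².
In saturation I_D = ½ k_n (V_GS − V_TN)², so V_GS − V_TN = √(2 I_D / k_n) = √(2 × 4.15 / 4.4) = 1.37 V.
V_GS = 0.81 + 1.37 = 2.18 V.

V_GS = 2.18 V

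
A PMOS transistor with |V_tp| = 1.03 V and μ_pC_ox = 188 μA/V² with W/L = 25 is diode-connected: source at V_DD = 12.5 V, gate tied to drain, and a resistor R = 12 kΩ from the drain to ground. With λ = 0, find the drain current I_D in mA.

I_D = 0.904 mA

With gate tied to drain, V_SG = V_SD ≥ V_SG − |V_tp|, so the device is in saturation.
k_p = μ_pC_ox · (W/L) = 4.7 mA/V².
KCL at the drain: ½ k_p (V_SG − |V_tp|)² = (V_DD − V_SG)/R.
Let x = V_SG − 1.03. Then 28.2 x² + x − 11.47 = 0, giving x = 0.62 V (positive root), so V_SG = 1.65 V.
I_D = (V_DD − V_SG)/R = (12.5 − 1.65) / 12 = 0.904 mA.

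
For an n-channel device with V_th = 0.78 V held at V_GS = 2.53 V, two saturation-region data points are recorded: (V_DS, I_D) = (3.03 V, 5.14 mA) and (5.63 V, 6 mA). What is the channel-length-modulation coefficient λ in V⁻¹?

With V_GS fixed, I_D ∝ (1 + λ V_DS) in saturation, so I_D2/I_D1 = (1 + λ V_DS2)/(1 + λ V_DS1).
6/5.14 = 1.167 = (1 + 5.63 λ)/(1 + 3.03 λ).
Solving: λ (I_D1 V_DS2 − I_D2 V_DS1) = I_D2 − I_D1, so λ = (6 − 5.14) / (5.14 × 5.63 − 6 × 3.03) = 0.86 / 10.8 = 0.0799 V⁻¹.

λ = 0.0799 V⁻¹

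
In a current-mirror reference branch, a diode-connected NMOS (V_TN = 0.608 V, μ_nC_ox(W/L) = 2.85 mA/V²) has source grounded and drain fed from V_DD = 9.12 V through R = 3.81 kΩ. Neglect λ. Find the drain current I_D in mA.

With gate tied to drain, V_GS = V_DS ≥ V_GS − V_TN, so the device is in saturation.
KCL at the drain: ½ k_n (V_GS − V_TN)² = (V_DD − V_GS)/R.
Let x = V_GS − 0.608. Then 5.43 x² + x − 8.512 = 0, giving x = 1.16 V (positive root), so V_GS = 1.77 V.
I_D = (V_DD − V_GS)/R = (9.12 − 1.77) / 3.81 = 1.93 mA.

I_D = 1.93 mA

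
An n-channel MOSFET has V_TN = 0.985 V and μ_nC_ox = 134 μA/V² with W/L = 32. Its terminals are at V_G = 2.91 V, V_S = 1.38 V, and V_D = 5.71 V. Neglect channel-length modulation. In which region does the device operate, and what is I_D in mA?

Saturation; I_D = 0.637 mA

V_GS = V_G − V_S = 2.91 − 1.38 = 1.53 V; V_DS = V_D − V_S = 5.71 − 1.38 = 4.33 V.
k_n = μ_nC_ox · (W/L) = 4.288 mA/V².
V_ov = V_GS − V_TN = 1.53 − 0.985 = 0.545 V.
Since V_DS = 4.33 V ≥ V_ov = 0.545 V, the device is in saturation.
I_D = ½ k_n V_ov² = 0.5 × 4.288 × 0.545² = 0.637 mA.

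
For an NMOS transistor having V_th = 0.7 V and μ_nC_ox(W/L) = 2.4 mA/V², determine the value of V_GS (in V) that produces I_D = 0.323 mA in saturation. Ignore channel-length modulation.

V_GS = 1.22 V

In saturation I_D = ½ k_n (V_GS − V_th)², so V_GS − V_th = √(2 I_D / k_n) = √(2 × 0.323 / 2.4) = 0.519 V.
V_GS = 0.7 + 0.519 = 1.22 V.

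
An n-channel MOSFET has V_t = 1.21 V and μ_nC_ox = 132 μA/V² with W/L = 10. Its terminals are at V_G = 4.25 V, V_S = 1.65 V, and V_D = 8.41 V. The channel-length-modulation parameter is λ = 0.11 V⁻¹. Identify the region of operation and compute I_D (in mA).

V_GS = V_G − V_S = 4.25 − 1.65 = 2.6 V; V_DS = V_D − V_S = 8.41 − 1.65 = 6.76 V.
k_n = μ_nC_ox · (W/L) = 1.32 mA/V².
V_ov = V_GS − V_t = 2.6 − 1.21 = 1.39 V.
Since V_DS = 6.76 V ≥ V_ov = 1.39 V, the device is in saturation.
I_D = ½ k_n V_ov² (1 + λ V_DS) = 0.5 × 1.32 × 1.39² × (1 + 0.11 × 6.76) = 2.22 mA.

Saturation; I_D = 2.22 mA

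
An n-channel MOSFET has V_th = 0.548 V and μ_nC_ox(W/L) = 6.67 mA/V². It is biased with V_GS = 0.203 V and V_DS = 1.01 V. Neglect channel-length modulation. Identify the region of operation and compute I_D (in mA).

V_GS = 0.203 V < V_th = 0.548 V, so the transistor is in cutoff.

Cutoff; I_D = 0 mA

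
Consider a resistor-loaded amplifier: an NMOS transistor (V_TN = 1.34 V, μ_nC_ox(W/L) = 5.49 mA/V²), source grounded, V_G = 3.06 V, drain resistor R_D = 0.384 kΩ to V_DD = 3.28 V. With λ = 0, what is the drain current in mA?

I_D = 6.23 mA

V_GS = V_G = 3.06 V, so V_ov = 3.06 − 1.34 = 1.72 V.
Assume saturation: I_D = ½ k_n V_ov² = 0.5 × 5.49 × 1.72² = 8.12 mA, giving V_DS = V_DD − I_D R_D = 3.28 − 8.12 × 0.384 = 0.162 V.
But 0.162 V < V_ov = 1.72 V, so the device is actually in triode.
In triode I_D = k_n[V_ov V_DS − ½ V_DS²] and I_D = (V_DD − V_DS)/R_D. Equating: 1.05 V_DS² − 4.626 V_DS + 3.28 = 0, giving V_DS = 0.889 V (the root below V_ov).
I_D = (3.28 − 0.889) / 0.384 = 6.23 mA.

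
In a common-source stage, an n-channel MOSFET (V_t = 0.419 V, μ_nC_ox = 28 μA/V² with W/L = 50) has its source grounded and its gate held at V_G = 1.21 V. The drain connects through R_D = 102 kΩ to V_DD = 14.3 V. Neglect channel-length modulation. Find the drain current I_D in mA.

V_GS = V_G = 1.21 V, so V_ov = 1.21 − 0.419 = 0.791 V.
k_n = μ_nC_ox · (W/L) = 1.4 mA/V².
Assume saturation: I_D = ½ k_n V_ov² = 0.5 × 1.4 × 0.791² = 0.438 mA, giving V_DS = V_DD − I_D R_D = 14.3 − 0.438 × 102 = -30.4 V.
But -30.4 V < V_ov = 0.791 V, so the device is actually in triode.
In triode I_D = k_n[V_ov V_DS − ½ V_DS²] and I_D = (V_DD − V_DS)/R_D. Equating: 71.4 V_DS² − 114 V_DS + 14.3 = 0, giving V_DS = 0.137 V (the root below V_ov).
I_D = (14.3 − 0.137) / 102 = 0.139 mA.

I_D = 0.139 mA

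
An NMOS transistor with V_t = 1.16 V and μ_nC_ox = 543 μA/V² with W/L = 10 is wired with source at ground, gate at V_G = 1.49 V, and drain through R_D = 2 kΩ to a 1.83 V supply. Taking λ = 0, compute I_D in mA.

I_D = 0.296 mA

V_GS = V_G = 1.49 V, so V_ov = 1.49 − 1.16 = 0.33 V.
k_n = μ_nC_ox · (W/L) = 5.43 mA/V².
Assume saturation: I_D = ½ k_n V_ov² = 0.5 × 5.43 × 0.33² = 0.296 mA, giving V_DS = V_DD − I_D R_D = 1.83 − 0.296 × 2 = 1.24 V.
V_DS = 1.24 V ≥ V_ov = 0.33 V, confirming saturation.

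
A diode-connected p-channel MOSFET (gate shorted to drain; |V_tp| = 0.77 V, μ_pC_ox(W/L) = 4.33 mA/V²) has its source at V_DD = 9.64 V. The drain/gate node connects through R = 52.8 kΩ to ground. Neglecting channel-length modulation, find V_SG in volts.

With gate tied to drain, V_SG = V_SD ≥ V_SG − |V_tp|, so the device is in saturation.
KCL at the drain: ½ k_p (V_SG − |V_tp|)² = (V_DD − V_SG)/R.
Let x = V_SG − 0.77. Then 114 x² + x − 8.87 = 0, giving x = 0.274 V (positive root), so V_SG = 1.04 V.
I_D = (V_DD − V_SG)/R = (9.64 − 1.04) / 52.8 = 0.163 mA.

V_SG = 1.04 V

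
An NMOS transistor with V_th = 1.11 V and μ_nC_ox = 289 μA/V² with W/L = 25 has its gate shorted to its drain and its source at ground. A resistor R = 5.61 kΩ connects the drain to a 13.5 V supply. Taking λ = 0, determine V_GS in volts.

With gate tied to drain, V_GS = V_DS ≥ V_GS − V_th, so the device is in saturation.
k_n = μ_nC_ox · (W/L) = 7.225 mA/V².
KCL at the drain: ½ k_n (V_GS − V_th)² = (V_DD − V_GS)/R.
Let x = V_GS − 1.11. Then 20.3 x² + x − 12.39 = 0, giving x = 0.758 V (positive root), so V_GS = 1.87 V.
I_D = (V_DD − V_GS)/R = (13.5 − 1.87) / 5.61 = 2.07 mA.

V_GS = 1.87 V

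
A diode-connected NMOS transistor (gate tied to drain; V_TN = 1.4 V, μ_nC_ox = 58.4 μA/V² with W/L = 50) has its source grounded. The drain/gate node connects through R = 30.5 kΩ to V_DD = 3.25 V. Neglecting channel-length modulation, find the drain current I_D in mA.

I_D = 0.0543 mA

With gate tied to drain, V_GS = V_DS ≥ V_GS − V_TN, so the device is in saturation.
k_n = μ_nC_ox · (W/L) = 2.92 mA/V².
KCL at the drain: ½ k_n (V_GS − V_TN)² = (V_DD − V_GS)/R.
Let x = V_GS − 1.4. Then 44.5 x² + x − 1.85 = 0, giving x = 0.193 V (positive root), so V_GS = 1.59 V.
I_D = (V_DD − V_GS)/R = (3.25 − 1.59) / 30.5 = 0.0543 mA.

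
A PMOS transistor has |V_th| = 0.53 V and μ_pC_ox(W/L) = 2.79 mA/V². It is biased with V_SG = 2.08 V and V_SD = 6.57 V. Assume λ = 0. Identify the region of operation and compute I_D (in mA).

V_ov = V_SG − |V_th| = 2.08 − 0.53 = 1.55 V.
Since V_SD = 6.57 V ≥ V_ov = 1.55 V, the device is in saturation.
I_D = ½ k_p V_ov² = 0.5 × 2.79 × 1.55² = 3.35 mA.

Saturation; I_D = 3.35 mA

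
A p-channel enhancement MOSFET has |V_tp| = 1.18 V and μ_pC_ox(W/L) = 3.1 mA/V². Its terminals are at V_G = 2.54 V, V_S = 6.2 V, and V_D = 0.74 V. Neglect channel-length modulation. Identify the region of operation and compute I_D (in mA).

Saturation; I_D = 9.53 mA

V_SG = V_S − V_G = 6.2 − 2.54 = 3.66 V; V_SD = V_S − V_D = 6.2 − 0.74 = 5.46 V.
V_ov = V_SG − |V_tp| = 3.66 − 1.18 = 2.48 V.
Since V_SD = 5.46 V ≥ V_ov = 2.48 V, the device is in saturation.
I_D = ½ k_p V_ov² = 0.5 × 3.1 × 2.48² = 9.53 mA.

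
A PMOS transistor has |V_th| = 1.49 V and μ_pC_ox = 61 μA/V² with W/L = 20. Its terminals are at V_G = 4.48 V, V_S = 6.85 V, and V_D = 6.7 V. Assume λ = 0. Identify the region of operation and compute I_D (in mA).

Triode; I_D = 0.147 mA

V_SG = V_S − V_G = 6.85 − 4.48 = 2.37 V; V_SD = V_S − V_D = 6.85 − 6.7 = 0.15 V.
k_p = μ_pC_ox · (W/L) = 1.22 mA/V².
V_ov = V_SG − |V_th| = 2.37 − 1.49 = 0.88 V.
Since V_SD = 0.15 V < V_ov = 0.88 V, the device is in the triode region.
I_D = k_p [V_ov · V_SD − ½ V_SD²] = 1.22 × [0.88 × 0.15 − 0.5 × 0.15²] = 0.147 mA.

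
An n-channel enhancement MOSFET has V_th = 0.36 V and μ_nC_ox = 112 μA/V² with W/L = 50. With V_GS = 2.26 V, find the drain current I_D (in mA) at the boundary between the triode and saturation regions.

I_D = 10.1 mA

At the boundary V_DS = V_ov = V_GS − V_th = 2.26 − 0.36 = 1.9 V.
k_n = μ_nC_ox · (W/L) = 5.6 mA/V².
I_D = ½ k_n V_ov² = 0.5 × 5.6 × 1.9² = 10.1 mA.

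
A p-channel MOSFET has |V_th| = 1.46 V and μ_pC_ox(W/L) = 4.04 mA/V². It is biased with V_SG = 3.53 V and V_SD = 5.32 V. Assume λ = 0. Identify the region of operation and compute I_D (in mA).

Saturation; I_D = 8.66 mA

V_ov = V_SG − |V_th| = 3.53 − 1.46 = 2.07 V.
Since V_SD = 5.32 V ≥ V_ov = 2.07 V, the device is in saturation.
I_D = ½ k_p V_ov² = 0.5 × 4.04 × 2.07² = 8.66 mA.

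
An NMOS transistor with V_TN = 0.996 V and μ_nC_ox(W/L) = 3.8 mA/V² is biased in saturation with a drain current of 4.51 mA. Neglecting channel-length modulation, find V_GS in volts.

V_GS = 2.54 V

In saturation I_D = ½ k_n (V_GS − V_TN)², so V_GS − V_TN = √(2 I_D / k_n) = √(2 × 4.51 / 3.8) = 1.54 V.
V_GS = 0.996 + 1.54 = 2.54 V.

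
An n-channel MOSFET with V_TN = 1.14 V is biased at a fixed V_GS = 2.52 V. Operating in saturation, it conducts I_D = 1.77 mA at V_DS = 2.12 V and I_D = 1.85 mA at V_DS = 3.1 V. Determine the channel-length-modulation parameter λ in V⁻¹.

With V_GS fixed, I_D ∝ (1 + λ V_DS) in saturation, so I_D2/I_D1 = (1 + λ V_DS2)/(1 + λ V_DS1).
1.85/1.77 = 1.045 = (1 + 3.1 λ)/(1 + 2.12 λ).
Solving: λ (I_D1 V_DS2 − I_D2 V_DS1) = I_D2 − I_D1, so λ = (1.85 − 1.77) / (1.77 × 3.1 − 1.85 × 2.12) = 0.08 / 1.56 = 0.0511 V⁻¹.

λ = 0.0511 V⁻¹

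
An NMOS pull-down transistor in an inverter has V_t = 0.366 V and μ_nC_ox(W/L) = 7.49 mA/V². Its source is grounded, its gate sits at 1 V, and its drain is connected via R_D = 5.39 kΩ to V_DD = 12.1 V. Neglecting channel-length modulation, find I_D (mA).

I_D = 1.51 mA

V_GS = V_G = 1 V, so V_ov = 1 − 0.366 = 0.634 V.
Assume saturation: I_D = ½ k_n V_ov² = 0.5 × 7.49 × 0.634² = 1.51 mA, giving V_DS = V_DD − I_D R_D = 12.1 − 1.51 × 5.39 = 3.99 V.
V_DS = 3.99 V ≥ V_ov = 0.634 V, confirming saturation.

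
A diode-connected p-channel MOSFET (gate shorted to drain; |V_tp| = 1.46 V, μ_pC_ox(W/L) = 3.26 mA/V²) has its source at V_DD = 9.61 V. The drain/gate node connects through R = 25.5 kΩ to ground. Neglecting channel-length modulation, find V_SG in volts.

With gate tied to drain, V_SG = V_SD ≥ V_SG − |V_tp|, so the device is in saturation.
KCL at the drain: ½ k_p (V_SG − |V_tp|)² = (V_DD − V_SG)/R.
Let x = V_SG − 1.46. Then 41.6 x² + x − 8.15 = 0, giving x = 0.431 V (positive root), so V_SG = 1.89 V.
I_D = (V_DD − V_SG)/R = (9.61 − 1.89) / 25.5 = 0.303 mA.

V_SG = 1.89 V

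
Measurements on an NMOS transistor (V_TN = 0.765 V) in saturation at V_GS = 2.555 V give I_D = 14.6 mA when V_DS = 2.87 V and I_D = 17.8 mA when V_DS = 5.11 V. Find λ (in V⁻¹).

λ = 0.136 V⁻¹

With V_GS fixed, I_D ∝ (1 + λ V_DS) in saturation, so I_D2/I_D1 = (1 + λ V_DS2)/(1 + λ V_DS1).
17.8/14.6 = 1.219 = (1 + 5.11 λ)/(1 + 2.87 λ).
Solving: λ (I_D1 V_DS2 − I_D2 V_DS1) = I_D2 − I_D1, so λ = (17.8 − 14.6) / (14.6 × 5.11 − 17.8 × 2.87) = 3.2 / 23.5 = 0.136 V⁻¹.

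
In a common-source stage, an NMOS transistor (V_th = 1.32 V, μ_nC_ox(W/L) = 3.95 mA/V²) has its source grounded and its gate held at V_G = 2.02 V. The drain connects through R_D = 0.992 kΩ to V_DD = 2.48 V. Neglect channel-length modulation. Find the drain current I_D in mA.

V_GS = V_G = 2.02 V, so V_ov = 2.02 − 1.32 = 0.7 V.
Assume saturation: I_D = ½ k_n V_ov² = 0.5 × 3.95 × 0.7² = 0.968 mA, giving V_DS = V_DD − I_D R_D = 2.48 − 0.968 × 0.992 = 1.52 V.
V_DS = 1.52 V ≥ V_ov = 0.7 V, confirming saturation.

I_D = 0.968 mA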